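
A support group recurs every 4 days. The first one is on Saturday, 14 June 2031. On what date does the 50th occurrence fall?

The 50th occurrence is 49 intervals after the first: 49 × 4 = 196 days after 14 June 2031.
June has 30 days — 16 days to the end of June leaves 180.
July has 31 days (149 left).
August has 31 days (118 left).
September has 30 days (88 left).
October has 31 days (57 left).
November has 30 days (27 left).
27 days into December → 27 December 2031.

27 December 2031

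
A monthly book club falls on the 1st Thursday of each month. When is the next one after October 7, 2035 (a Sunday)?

October 2035 starts on a Monday, so its 1st Thursday is October 4, 2035 (3 days in).
That is not after October 7, 2035, so look at November 2035.
November 2035 starts on a Thursday, so its 1st Thursday is November 1, 2035.

November 1, 2035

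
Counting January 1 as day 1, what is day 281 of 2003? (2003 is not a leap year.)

2003-10-08

January has 31 days (281 − 31 = 250 remain).
February has 28 days (250 − 28 = 222 remain).
March has 31 days (222 − 31 = 191 remain).
April has 30 days (191 − 30 = 161 remain).
May has 31 days (161 − 31 = 130 remain).
June has 30 days (130 − 30 = 100 remain).
July has 31 days (100 − 31 = 69 remain).
August has 31 days (69 − 31 = 38 remain).
September has 30 days (38 − 30 = 8 remain).
8 into October → October 8.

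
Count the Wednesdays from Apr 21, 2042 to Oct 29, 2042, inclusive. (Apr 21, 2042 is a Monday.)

28

Apr 21, 2042 is a Monday; the first Wednesday on or after it is Apr 23, 2042 (2 days later).
From Apr 23, 2042 to Oct 29, 2042: 7 + 31 + 30 + 31 + 31 + 30 + 29 = 189 days (rest of Apr, May, Jun, Jul, Aug, Sep, Oct).
189 ÷ 7 = 27 full weeks with remainder 0, so 27 more Wednesdays after the first → 28.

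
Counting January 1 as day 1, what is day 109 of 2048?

2048-04-18

January has 31 days (109 − 31 = 78 remain).
February has 29 days (78 − 29 = 49 remain).
March has 31 days (49 − 31 = 18 remain).
18 into April → April 18.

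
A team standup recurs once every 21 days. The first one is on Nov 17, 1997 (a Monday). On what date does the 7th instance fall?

Mar 23, 1998

The 7th occurrence is 6 intervals after the first: 6 × 21 = 126 days after Nov 17, 1997.
Nov has 30 days — 13 days to the end of Nov leaves 113.
Dec has 31 days (82 left).
Jan has 31 days (51 left).
Feb has 28 days (23 left).
23 days into Mar → Mar 23, 1998.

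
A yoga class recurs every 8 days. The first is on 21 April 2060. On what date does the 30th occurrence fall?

9 December 2060

The 30th occurrence is 29 intervals after the first: 29 × 8 = 232 days after 21 April 2060.
April has 30 days — 9 days to the end of April leaves 223.
May has 31 days (192 left).
June has 30 days (162 left).
July has 31 days (131 left).
August has 31 days (100 left).
September has 30 days (70 left).
October has 31 days (39 left).
November has 30 days (9 left).
9 days into December → 9 December 2060.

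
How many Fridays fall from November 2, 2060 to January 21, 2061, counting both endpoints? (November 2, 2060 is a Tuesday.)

12

November 2, 2060 is a Tuesday; the first Friday on or after it is November 5, 2060 (3 days later).
From November 5, 2060 to January 21, 2061: 25 + 31 + 21 = 77 days (rest of November, December, January).
77 ÷ 7 = 11 full weeks with remainder 0, so 11 more Fridays after the first → 12.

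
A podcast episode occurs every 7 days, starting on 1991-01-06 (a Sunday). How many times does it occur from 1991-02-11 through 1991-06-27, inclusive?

19

Occurrences land 7·i days after 1991-01-06 for i = 0, 1, 2, …
1991-02-11 is 36 days after the start; 36 ÷ 7 = 5 remainder 1; since the remainder is 1, round up to i = 6. First occurrence in the window: #7 on 1991-02-17 (6×7 = 42 days in).
1991-06-27 is 172 days after the start; 172 ÷ 7 = 24 remainder 4. Last occurrence in the window: #25 on 1991-06-23.
Occurrences #7 through #25: 19 in total.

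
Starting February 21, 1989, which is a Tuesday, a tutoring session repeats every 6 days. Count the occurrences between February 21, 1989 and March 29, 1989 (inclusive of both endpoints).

Occurrences land 6·i days after February 21, 1989 for i = 0, 1, 2, …
The window opens on the start date, so the first occurrence inside is #1 on February 21, 1989.
March 29, 1989 is 36 days after the start; 36 ÷ 6 = 6 remainder 0. Last occurrence in the window: #7 on March 29, 1989.
Occurrences #1 through #7: 7 in total.

7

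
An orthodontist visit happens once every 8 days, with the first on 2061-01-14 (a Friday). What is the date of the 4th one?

The 4th occurrence is 3 intervals after the first: 3 × 8 = 24 days after 2061-01-14.
January has 31 days — 17 days to the end of January leaves 7.
7 days into February → 2061-02-07.

2061-02-07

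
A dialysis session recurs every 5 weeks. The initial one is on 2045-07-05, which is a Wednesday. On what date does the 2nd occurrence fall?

2045-08-09

The 2nd occurrence is 1 interval after the first: 1 × 35 = 35 days after 2045-07-05.
July has 31 days — 26 days to the end of July leaves 9.
9 days into August → 2045-08-09.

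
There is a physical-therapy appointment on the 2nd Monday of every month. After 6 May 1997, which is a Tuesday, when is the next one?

May 1997 starts on a Thursday; its first Monday is the 5th, so the 2nd Monday is the 12th — 12 May 1997.
12 May 1997 is after 6 May 1997, so that is the next one.

12 May 1997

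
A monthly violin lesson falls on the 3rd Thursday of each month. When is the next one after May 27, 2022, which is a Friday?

Jun 16, 2022

May 2022 starts on a Sunday; its first Thursday is the 5th, so the 3rd Thursday is the 19th — May 19, 2022.
That is not after May 27, 2022, so look at Jun 2022.
Jun 2022 starts on a Wednesday; its first Thursday is the 2nd, so the 3rd Thursday is the 16th — Jun 16, 2022.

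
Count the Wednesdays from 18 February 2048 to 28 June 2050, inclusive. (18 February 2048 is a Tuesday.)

123

18 February 2048 is a Tuesday; the first Wednesday on or after it is 19 February 2048 (1 day later).
From 19 February 2048 to 28 June 2050: 316 + 365 + 179 = 860 days (rest of 2048, 2049, to 28 June 2050 in 2050).
860 ÷ 7 = 122 full weeks with remainder 6, so 122 more Wednesdays after the first → 123.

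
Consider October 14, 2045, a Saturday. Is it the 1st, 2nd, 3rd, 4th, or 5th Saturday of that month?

2nd

Day 14 falls in week ⌈14/7⌉ of the month.
Days 1–7 hold the 1st Saturday, 8–14 the 2nd, 15–21 the 3rd, 22–28 the 4th, 29–31 the 5th.
14 is in the range for the 2nd.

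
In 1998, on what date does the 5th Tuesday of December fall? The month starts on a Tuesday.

1998-12-29

December 1998 begins on a Tuesday, so the first Tuesday is December 1.
The 5th Tuesday is 4 weeks later: 1 + 28 = 29.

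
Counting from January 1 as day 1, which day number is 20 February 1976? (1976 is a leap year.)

Days in months before February: 31 = 31.
Plus 20 days into February → day 51.

51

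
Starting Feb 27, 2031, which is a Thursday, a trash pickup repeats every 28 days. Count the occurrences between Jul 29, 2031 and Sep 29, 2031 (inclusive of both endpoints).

2

Occurrences land 28·i days after Feb 27, 2031 for i = 0, 1, 2, …
Jul 29, 2031 is 152 days after the start; 152 ÷ 28 = 5 remainder 12; since the remainder is 12, round up to i = 6. First occurrence in the window: #7 on Aug 14, 2031 (6×28 = 168 days in).
Sep 29, 2031 is 214 days after the start; 214 ÷ 28 = 7 remainder 18. Last occurrence in the window: #8 on Sep 11, 2031.
Occurrences #7 through #8: 2 in total.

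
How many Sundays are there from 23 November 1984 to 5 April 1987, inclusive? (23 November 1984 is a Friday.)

124

23 November 1984 is a Friday; the first Sunday on or after it is 25 November 1984 (2 days later).
From 25 November 1984 to 5 April 1987: 36 + 365 + 365 + 95 = 861 days (rest of 1984, 1985, 1986, to 5 April 1987 in 1987).
861 ÷ 7 = 123 full weeks with remainder 0, so 123 more Sundays after the first → 124.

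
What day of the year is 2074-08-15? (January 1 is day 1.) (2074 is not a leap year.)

227

Days in months before August: 31 + 28 + 31 + 30 + 31 + 30 + 31 = 212.
Plus 15 days into August → day 227.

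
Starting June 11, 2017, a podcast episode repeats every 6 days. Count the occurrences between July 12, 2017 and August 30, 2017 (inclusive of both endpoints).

Occurrences land 6·i days after June 11, 2017 for i = 0, 1, 2, …
July 12, 2017 is 31 days after the start; 31 ÷ 6 = 5 remainder 1; since the remainder is 1, round up to i = 6. First occurrence in the window: #7 on July 17, 2017 (6×6 = 36 days in).
August 30, 2017 is 80 days after the start; 80 ÷ 6 = 13 remainder 2. Last occurrence in the window: #14 on August 28, 2017.
Occurrences #7 through #14: 8 in total.

8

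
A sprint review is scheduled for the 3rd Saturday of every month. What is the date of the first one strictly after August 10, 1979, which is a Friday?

August 1979 starts on a Wednesday; its first Saturday is the 4th, so the 3rd Saturday is the 18th — August 18, 1979.
August 18, 1979 is after August 10, 1979, so that is the next one.

August 18, 1979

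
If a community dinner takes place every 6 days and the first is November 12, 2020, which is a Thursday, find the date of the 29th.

April 29, 2021

The 29th occurrence is 28 intervals after the first: 28 × 6 = 168 days after November 12, 2020.
November has 30 days — 18 days to the end of November leaves 150.
December has 31 days (119 left).
January has 31 days (88 left).
February has 28 days (60 left).
March has 31 days (29 left).
29 days into April → April 29, 2021.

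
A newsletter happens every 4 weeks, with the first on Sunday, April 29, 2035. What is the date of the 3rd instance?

June 24, 2035

The 3rd occurrence is 2 intervals after the first: 2 × 28 = 56 days after April 29, 2035.
April has 30 days — 1 day to the end of April leaves 55.
May has 31 days (24 left).
24 days into June → June 24, 2035.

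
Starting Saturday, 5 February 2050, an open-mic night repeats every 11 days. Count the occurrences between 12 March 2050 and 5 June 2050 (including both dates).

7

Occurrences land 11·i days after 5 February 2050 for i = 0, 1, 2, …
12 March 2050 is 35 days after the start; 35 ÷ 11 = 3 remainder 2; since the remainder is 2, round up to i = 4. First occurrence in the window: #5 on 21 March 2050 (4×11 = 44 days in).
5 June 2050 is 120 days after the start; 120 ÷ 11 = 10 remainder 10. Last occurrence in the window: #11 on 26 May 2050.
Occurrences #5 through #11: 7 in total.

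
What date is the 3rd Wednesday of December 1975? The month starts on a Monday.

December 1975 begins on a Monday, so the first Wednesday is December 3 (2 days later).
The 3rd Wednesday is 2 weeks later: 3 + 14 = 17.

17 December 1975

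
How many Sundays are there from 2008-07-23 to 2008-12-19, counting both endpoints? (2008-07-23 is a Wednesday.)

2008-07-23 is a Wednesday; the first Sunday on or after it is 2008-07-27 (4 days later).
From 2008-07-27 to 2008-12-19: 4 + 31 + 30 + 31 + 30 + 19 = 145 days (rest of July, August, September, October, November, December).
145 ÷ 7 = 20 full weeks with remainder 5, so 20 more Sundays after the first → 21.

21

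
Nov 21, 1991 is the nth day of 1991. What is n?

325

Days in months before Nov: 31 + 28 + 31 + 30 + 31 + 30 + 31 + 31 + 30 + 31 = 304.
Plus 21 days into Nov → day 325.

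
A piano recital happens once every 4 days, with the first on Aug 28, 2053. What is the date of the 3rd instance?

The 3rd occurrence is 2 intervals after the first: 2 × 4 = 8 days after Aug 28, 2053.
Aug has 31 days — 3 days to the end of Aug leaves 5.
5 days into Sep → Sep 5, 2053.

Sep 5, 2053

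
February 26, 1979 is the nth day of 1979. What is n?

57

Days in months before February: 31 = 31.
Plus 26 days into February → day 57.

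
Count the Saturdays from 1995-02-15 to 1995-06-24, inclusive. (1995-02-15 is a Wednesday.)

19

1995-02-15 is a Wednesday; the first Saturday on or after it is 1995-02-18 (3 days later).
From 1995-02-18 to 1995-06-24: 10 + 31 + 30 + 31 + 24 = 126 days (rest of February, March, April, May, June).
126 ÷ 7 = 18 full weeks with remainder 0, so 18 more Saturdays after the first → 19.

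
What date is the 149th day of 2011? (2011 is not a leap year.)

May 29, 2011

Jan has 31 days (149 − 31 = 118 remain).
Feb has 28 days (118 − 28 = 90 remain).
Mar has 31 days (90 − 31 = 59 remain).
Apr has 30 days (59 − 30 = 29 remain).
29 into May → May 29.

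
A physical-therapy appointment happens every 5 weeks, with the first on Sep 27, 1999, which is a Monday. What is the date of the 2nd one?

The 2nd occurrence is 1 interval after the first: 1 × 35 = 35 days after Sep 27, 1999.
Sep has 30 days — 3 days to the end of Sep leaves 32.
Oct has 31 days (1 left).
1 day into Nov → Nov 1, 1999.

Nov 1, 1999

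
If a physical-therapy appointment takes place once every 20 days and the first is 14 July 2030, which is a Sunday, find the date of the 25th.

The 25th occurrence is 24 intervals after the first: 24 × 20 = 480 days after 14 July 2030.
July has 31 days — 17 days to the end of July leaves 463.
From end of July to end of 2030 is 153 days (310 left).
January has 31 days (279 left).
February has 28 days (251 left).
March has 31 days (220 left).
April has 30 days (190 left).
May has 31 days (159 left).
June has 30 days (129 left).
July has 31 days (98 left).
August has 31 days (67 left).
September has 30 days (37 left).
October has 31 days (6 left).
6 days into November → 6 November 2031.

6 November 2031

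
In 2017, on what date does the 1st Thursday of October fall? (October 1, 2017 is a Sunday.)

October 5, 2017

October 2017 begins on a Sunday, so the first Thursday is October 5 (4 days later).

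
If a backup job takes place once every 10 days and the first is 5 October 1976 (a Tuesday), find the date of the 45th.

The 45th occurrence is 44 intervals after the first: 44 × 10 = 440 days after 5 October 1976.
October has 31 days — 26 days to the end of October leaves 414.
From end of October to end of 1976 is 61 days (353 left).
January has 31 days (322 left).
February has 28 days (294 left).
March has 31 days (263 left).
April has 30 days (233 left).
May has 31 days (202 left).
June has 30 days (172 left).
July has 31 days (141 left).
August has 31 days (110 left).
September has 30 days (80 left).
October has 31 days (49 left).
November has 30 days (19 left).
19 days into December → 19 December 1977.

19 December 1977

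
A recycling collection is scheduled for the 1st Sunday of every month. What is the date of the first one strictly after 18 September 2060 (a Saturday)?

September 2060 starts on a Wednesday, so its 1st Sunday is 5 September 2060 (4 days in).
That is not after 18 September 2060, so look at October 2060.
October 2060 starts on a Friday, so its 1st Sunday is 3 October 2060 (2 days in).

3 October 2060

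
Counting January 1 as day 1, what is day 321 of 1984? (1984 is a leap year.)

January has 31 days (321 − 31 = 290 remain).
February has 29 days (290 − 29 = 261 remain).
March has 31 days (261 − 31 = 230 remain).
April has 30 days (230 − 30 = 200 remain).
May has 31 days (200 − 31 = 169 remain).
June has 30 days (169 − 30 = 139 remain).
July has 31 days (139 − 31 = 108 remain).
August has 31 days (108 − 31 = 77 remain).
September has 30 days (77 − 30 = 47 remain).
October has 31 days (47 − 31 = 16 remain).
16 into November → November 16.

16 November 1984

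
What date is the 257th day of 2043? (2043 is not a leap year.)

January has 31 days (257 − 31 = 226 remain).
February has 28 days (226 − 28 = 198 remain).
March has 31 days (198 − 31 = 167 remain).
April has 30 days (167 − 30 = 137 remain).
May has 31 days (137 − 31 = 106 remain).
June has 30 days (106 − 30 = 76 remain).
July has 31 days (76 − 31 = 45 remain).
August has 31 days (45 − 31 = 14 remain).
14 into September → September 14.

September 14, 2043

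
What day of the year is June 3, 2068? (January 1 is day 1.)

Days in months before June: 31 + 29 + 31 + 30 + 31 = 152.
Plus 3 days into June → day 155.

155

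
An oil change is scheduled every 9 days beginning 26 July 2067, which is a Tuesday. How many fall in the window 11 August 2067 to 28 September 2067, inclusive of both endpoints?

Occurrences land 9·i days after 26 July 2067 for i = 0, 1, 2, …
11 August 2067 is 16 days after the start; 16 ÷ 9 = 1 remainder 7; since the remainder is 7, round up to i = 2. First occurrence in the window: #3 on 13 August 2067 (2×9 = 18 days in).
28 September 2067 is 64 days after the start; 64 ÷ 9 = 7 remainder 1. Last occurrence in the window: #8 on 27 September 2067.
Occurrences #3 through #8: 6 in total.

6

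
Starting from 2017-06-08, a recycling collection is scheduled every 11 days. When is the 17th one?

2017-12-01

The 17th occurrence is 16 intervals after the first: 16 × 11 = 176 days after 2017-06-08.
June has 30 days — 22 days to the end of June leaves 154.
July has 31 days (123 left).
August has 31 days (92 left).
September has 30 days (62 left).
October has 31 days (31 left).
November has 30 days (1 left).
1 day into December → 2017-12-01.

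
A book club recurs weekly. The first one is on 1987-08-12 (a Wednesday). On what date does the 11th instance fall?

The 11th occurrence is 10 intervals after the first: 10 × 7 = 70 days after 1987-08-12.
August has 31 days — 19 days to the end of August leaves 51.
September has 30 days (21 left).
21 days into October → 1987-10-21.

1987-10-21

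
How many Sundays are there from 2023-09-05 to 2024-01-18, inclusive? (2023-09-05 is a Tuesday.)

19

2023-09-05 is a Tuesday; the first Sunday on or after it is 2023-09-10 (5 days later).
From 2023-09-10 to 2024-01-18: 20 + 31 + 30 + 31 + 18 = 130 days (rest of September, October, November, December, January).
130 ÷ 7 = 18 full weeks with remainder 4, so 18 more Sundays after the first → 19.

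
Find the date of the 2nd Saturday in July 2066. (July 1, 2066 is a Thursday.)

July 2066 begins on a Thursday, so the first Saturday is July 3 (2 days later).
The 2nd Saturday is 1 weeks later: 3 + 7 = 10.

10 July 2066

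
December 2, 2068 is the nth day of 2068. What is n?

337

Days in months before December: 31 + 29 + 31 + 30 + 31 + 30 + 31 + 31 + 30 + 31 + 30 = 335.
Plus 2 days into December → day 337.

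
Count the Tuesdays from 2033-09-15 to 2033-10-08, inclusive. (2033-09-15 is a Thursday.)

3

2033-09-15 is a Thursday; the first Tuesday on or after it is 2033-09-20 (5 days later).
From 2033-09-20 to 2033-10-08: 10 + 8 = 18 days (rest of September, October).
18 ÷ 7 = 2 full weeks with remainder 4, so 2 more Tuesdays after the first → 3.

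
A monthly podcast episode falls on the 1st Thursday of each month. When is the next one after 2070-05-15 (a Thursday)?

2070-06-05

May 2070 starts on a Thursday, so its 1st Thursday is 2070-05-01.
That is not after 2070-05-15, so look at June 2070.
June 2070 starts on a Sunday, so its 1st Thursday is 2070-06-05 (4 days in).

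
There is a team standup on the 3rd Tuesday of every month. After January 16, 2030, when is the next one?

January 2030 starts on a Tuesday; its first Tuesday is the 1st, so the 3rd Tuesday is the 15th — January 15, 2030.
That is not after January 16, 2030, so look at February 2030.
February 2030 starts on a Friday; its first Tuesday is the 5th, so the 3rd Tuesday is the 19th — February 19, 2030.

February 19, 2030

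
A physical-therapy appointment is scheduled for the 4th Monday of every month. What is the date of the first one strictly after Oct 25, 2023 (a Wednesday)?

Nov 27, 2023

Oct 2023 starts on a Sunday; its first Monday is the 2nd, so the 4th Monday is the 23rd — Oct 23, 2023.
That is not after Oct 25, 2023, so look at Nov 2023.
Nov 2023 starts on a Wednesday; its first Monday is the 6th, so the 4th Monday is the 27th — Nov 27, 2023.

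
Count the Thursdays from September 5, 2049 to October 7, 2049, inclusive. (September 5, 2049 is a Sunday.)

September 5, 2049 is a Sunday; the first Thursday on or after it is September 9, 2049 (4 days later).
From September 9, 2049 to October 7, 2049: 21 + 7 = 28 days (rest of September, October).
28 ÷ 7 = 4 full weeks with remainder 0, so 4 more Thursdays after the first → 5.

5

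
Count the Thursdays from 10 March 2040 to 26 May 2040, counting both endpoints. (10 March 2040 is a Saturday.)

10 March 2040 is a Saturday; the first Thursday on or after it is 15 March 2040 (5 days later).
From 15 March 2040 to 26 May 2040: 16 + 30 + 26 = 72 days (rest of March, April, May).
72 ÷ 7 = 10 full weeks with remainder 2, so 10 more Thursdays after the first → 11.

11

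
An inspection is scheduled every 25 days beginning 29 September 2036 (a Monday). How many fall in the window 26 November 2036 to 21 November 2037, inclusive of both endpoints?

Occurrences land 25·i days after 29 September 2036 for i = 0, 1, 2, …
26 November 2036 is 58 days after the start; 58 ÷ 25 = 2 remainder 8; since the remainder is 8, round up to i = 3. First occurrence in the window: #4 on 13 December 2036 (3×25 = 75 days in).
21 November 2037 is 418 days after the start; 418 ÷ 25 = 16 remainder 18. Last occurrence in the window: #17 on 3 November 2037.
Occurrences #4 through #17: 14 in total.

14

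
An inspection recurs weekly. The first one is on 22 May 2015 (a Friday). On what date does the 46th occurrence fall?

1 April 2016

The 46th occurrence is 45 intervals after the first: 45 × 7 = 315 days after 22 May 2015.
May has 31 days — 9 days to the end of May leaves 306.
June has 30 days (276 left).
July has 31 days (245 left).
August has 31 days (214 left).
September has 30 days (184 left).
October has 31 days (153 left).
November has 30 days (123 left).
December has 31 days (92 left).
January has 31 days (61 left).
February has 29 days (32 left).
March has 31 days (1 left).
1 day into April → 1 April 2016.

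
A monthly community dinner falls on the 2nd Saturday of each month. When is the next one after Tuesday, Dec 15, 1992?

Jan 9, 1993

Dec 1992 starts on a Tuesday; its first Saturday is the 5th, so the 2nd Saturday is the 12th — Dec 12, 1992.
That is not after Dec 15, 1992, so look at Jan 1993.
Jan 1993 starts on a Friday; its first Saturday is the 2nd, so the 2nd Saturday is the 9th — Jan 9, 1993.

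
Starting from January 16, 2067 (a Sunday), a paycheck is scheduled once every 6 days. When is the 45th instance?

The 45th occurrence is 44 intervals after the first: 44 × 6 = 264 days after January 16, 2067.
January has 31 days — 15 days to the end of January leaves 249.
February has 28 days (221 left).
March has 31 days (190 left).
April has 30 days (160 left).
May has 31 days (129 left).
June has 30 days (99 left).
July has 31 days (68 left).
August has 31 days (37 left).
September has 30 days (7 left).
7 days into October → October 7, 2067.

October 7, 2067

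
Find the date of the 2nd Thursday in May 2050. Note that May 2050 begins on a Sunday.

May 2050 begins on a Sunday, so the first Thursday is May 5 (4 days later).
The 2nd Thursday is 1 weeks later: 5 + 7 = 12.

12 May 2050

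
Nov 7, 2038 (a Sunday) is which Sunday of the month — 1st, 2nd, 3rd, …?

1st

Day 7 falls in week ⌈7/7⌉ of the month.
Days 1–7 hold the 1st Sunday, 8–14 the 2nd, 15–21 the 3rd, 22–28 the 4th, 29–31 the 5th.
7 is in the range for the 1st.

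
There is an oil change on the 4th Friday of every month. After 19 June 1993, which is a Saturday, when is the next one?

June 1993 starts on a Tuesday; its first Friday is the 4th, so the 4th Friday is the 25th — 25 June 1993.
25 June 1993 is after 19 June 1993, so that is the next one.

25 June 1993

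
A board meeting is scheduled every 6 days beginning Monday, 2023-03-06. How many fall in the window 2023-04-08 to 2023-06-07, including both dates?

Occurrences land 6·i days after 2023-03-06 for i = 0, 1, 2, …
2023-04-08 is 33 days after the start; 33 ÷ 6 = 5 remainder 3; since the remainder is 3, round up to i = 6. First occurrence in the window: #7 on 2023-04-11 (6×6 = 36 days in).
2023-06-07 is 93 days after the start; 93 ÷ 6 = 15 remainder 3. Last occurrence in the window: #16 on 2023-06-04.
Occurrences #7 through #16: 10 in total.

10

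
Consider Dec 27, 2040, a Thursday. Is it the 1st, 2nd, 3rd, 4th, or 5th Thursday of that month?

Day 27 falls in week ⌈27/7⌉ of the month.
Days 1–7 hold the 1st Thursday, 8–14 the 2nd, 15–21 the 3rd, 22–28 the 4th, 29–31 the 5th.
27 is in the range for the 4th.

4th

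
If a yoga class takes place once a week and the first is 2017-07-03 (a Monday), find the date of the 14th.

2017-10-02

The 14th occurrence is 13 intervals after the first: 13 × 7 = 91 days after 2017-07-03.
July has 31 days — 28 days to the end of July leaves 63.
August has 31 days (32 left).
September has 30 days (2 left).
2 days into October → 2017-10-02.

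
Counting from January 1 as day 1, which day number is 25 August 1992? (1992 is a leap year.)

Days in months before August: 31 + 29 + 31 + 30 + 31 + 30 + 31 = 213.
Plus 25 days into August → day 238.

238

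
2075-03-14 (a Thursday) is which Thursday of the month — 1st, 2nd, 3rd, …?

2nd

Day 14 falls in week ⌈14/7⌉ of the month.
Days 1–7 hold the 1st Thursday, 8–14 the 2nd, 15–21 the 3rd, 22–28 the 4th, 29–31 the 5th.
14 is in the range for the 2nd.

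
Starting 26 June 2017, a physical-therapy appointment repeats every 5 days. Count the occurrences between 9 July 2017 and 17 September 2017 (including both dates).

Occurrences land 5·i days after 26 June 2017 for i = 0, 1, 2, …
9 July 2017 is 13 days after the start; 13 ÷ 5 = 2 remainder 3; since the remainder is 3, round up to i = 3. First occurrence in the window: #4 on 11 July 2017 (3×5 = 15 days in).
17 September 2017 is 83 days after the start; 83 ÷ 5 = 16 remainder 3. Last occurrence in the window: #17 on 14 September 2017.
Occurrences #4 through #17: 14 in total.

14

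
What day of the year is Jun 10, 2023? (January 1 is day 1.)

Days in months before Jun: 31 + 28 + 31 + 30 + 31 = 151.
Plus 10 days into Jun → day 161.

161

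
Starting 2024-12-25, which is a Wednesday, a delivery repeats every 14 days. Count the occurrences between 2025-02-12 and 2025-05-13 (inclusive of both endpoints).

Occurrences land 14·i days after 2024-12-25 for i = 0, 1, 2, …
2025-02-12 is 49 days after the start; 49 ÷ 14 = 3 remainder 7; since the remainder is 7, round up to i = 4. First occurrence in the window: #5 on 2025-02-19 (4×14 = 56 days in).
2025-05-13 is 139 days after the start; 139 ÷ 14 = 9 remainder 13. Last occurrence in the window: #10 on 2025-04-30.
Occurrences #5 through #10: 6 in total.

6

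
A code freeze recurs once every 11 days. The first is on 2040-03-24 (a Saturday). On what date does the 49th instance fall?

2041-09-03

The 49th occurrence is 48 intervals after the first: 48 × 11 = 528 days after 2040-03-24.
March has 31 days — 7 days to the end of March leaves 521.
From end of March to end of 2040 is 275 days (246 left).
January has 31 days (215 left).
February has 28 days (187 left).
March has 31 days (156 left).
April has 30 days (126 left).
May has 31 days (95 left).
June has 30 days (65 left).
July has 31 days (34 left).
August has 31 days (3 left).
3 days into September → 2041-09-03.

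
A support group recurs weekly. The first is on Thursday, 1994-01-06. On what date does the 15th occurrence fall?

The 15th occurrence is 14 intervals after the first: 14 × 7 = 98 days after 1994-01-06.
January has 31 days — 25 days to the end of January leaves 73.
February has 28 days (45 left).
March has 31 days (14 left).
14 days into April → 1994-04-14.

1994-04-14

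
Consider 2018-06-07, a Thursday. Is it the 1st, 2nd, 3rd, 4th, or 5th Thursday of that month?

1st

Day 7 falls in week ⌈7/7⌉ of the month.
Days 1–7 hold the 1st Thursday, 8–14 the 2nd, 15–21 the 3rd, 22–28 the 4th, 29–31 the 5th.
7 is in the range for the 1st.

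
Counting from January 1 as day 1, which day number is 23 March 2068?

83

Days in months before March: 31 + 29 = 60.
Plus 23 days into March → day 83.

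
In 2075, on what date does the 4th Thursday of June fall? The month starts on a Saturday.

June 2075 begins on a Saturday, so the first Thursday is June 6 (5 days later).
The 4th Thursday is 3 weeks later: 6 + 21 = 27.

June 27, 2075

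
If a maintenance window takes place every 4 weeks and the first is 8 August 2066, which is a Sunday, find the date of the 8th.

20 February 2067

The 8th occurrence is 7 intervals after the first: 7 × 28 = 196 days after 8 August 2066.
August has 31 days — 23 days to the end of August leaves 173.
September has 30 days (143 left).
October has 31 days (112 left).
November has 30 days (82 left).
December has 31 days (51 left).
January has 31 days (20 left).
20 days into February → 20 February 2067.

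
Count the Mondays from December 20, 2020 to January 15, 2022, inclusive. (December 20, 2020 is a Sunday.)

December 20, 2020 is a Sunday; the first Monday on or after it is December 21, 2020 (1 day later).
From December 21, 2020 to January 15, 2022: 10 + 365 + 15 = 390 days (rest of 2020, 2021, to January 15, 2022 in 2022).
390 ÷ 7 = 55 full weeks with remainder 5, so 55 more Mondays after the first → 56.

56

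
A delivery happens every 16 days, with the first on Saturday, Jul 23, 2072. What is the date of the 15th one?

The 15th occurrence is 14 intervals after the first: 14 × 16 = 224 days after Jul 23, 2072.
Jul has 31 days — 8 days to the end of Jul leaves 216.
Aug has 31 days (185 left).
Sep has 30 days (155 left).
Oct has 31 days (124 left).
Nov has 30 days (94 left).
Dec has 31 days (63 left).
Jan has 31 days (32 left).
Feb has 28 days (4 left).
4 days into Mar → Mar 4, 2073.

Mar 4, 2073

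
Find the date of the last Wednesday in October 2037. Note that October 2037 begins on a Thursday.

October 2037 begins on a Thursday, so the first Wednesday is October 7 (6 days later).
October 2037 has 31 days. Adding weeks: 7, 14, 21, 28 — the last one ≤ 31 is the 28th.

28 October 2037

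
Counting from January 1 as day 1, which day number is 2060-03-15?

75

Days in months before March: 31 + 29 = 60.
Plus 15 days into March → day 75.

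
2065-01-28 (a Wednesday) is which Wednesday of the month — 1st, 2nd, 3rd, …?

Day 28 falls in week ⌈28/7⌉ of the month.
Days 1–7 hold the 1st Wednesday, 8–14 the 2nd, 15–21 the 3rd, 22–28 the 4th, 29–31 the 5th.
28 is in the range for the 4th.

4th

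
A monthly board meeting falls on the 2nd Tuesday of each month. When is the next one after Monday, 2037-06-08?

2037-06-09

June 2037 starts on a Monday; its first Tuesday is the 2nd, so the 2nd Tuesday is the 9th — 2037-06-09.
2037-06-09 is after 2037-06-08, so that is the next one.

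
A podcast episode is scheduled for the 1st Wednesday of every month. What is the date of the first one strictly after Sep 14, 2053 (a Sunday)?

Oct 1, 2053

Sep 2053 starts on a Monday, so its 1st Wednesday is Sep 3, 2053 (2 days in).
That is not after Sep 14, 2053, so look at Oct 2053.
Oct 2053 starts on a Wednesday, so its 1st Wednesday is Oct 1, 2053.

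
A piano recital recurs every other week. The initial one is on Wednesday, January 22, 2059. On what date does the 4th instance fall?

March 5, 2059

The 4th occurrence is 3 intervals after the first: 3 × 14 = 42 days after January 22, 2059.
January has 31 days — 9 days to the end of January leaves 33.
February has 28 days (5 left).
5 days into March → March 5, 2059.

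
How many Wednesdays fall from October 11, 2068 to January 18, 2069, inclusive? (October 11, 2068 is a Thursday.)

October 11, 2068 is a Thursday; the first Wednesday on or after it is October 17, 2068 (6 days later).
From October 17, 2068 to January 18, 2069: 14 + 30 + 31 + 18 = 93 days (rest of October, November, December, January).
93 ÷ 7 = 13 full weeks with remainder 2, so 13 more Wednesdays after the first → 14.

14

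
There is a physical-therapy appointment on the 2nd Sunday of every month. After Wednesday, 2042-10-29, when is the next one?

October 2042 starts on a Wednesday; its first Sunday is the 5th, so the 2nd Sunday is the 12th — 2042-10-12.
That is not after 2042-10-29, so look at November 2042.
November 2042 starts on a Saturday; its first Sunday is the 2nd, so the 2nd Sunday is the 9th — 2042-11-09.

2042-11-09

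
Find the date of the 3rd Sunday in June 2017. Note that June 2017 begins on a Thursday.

June 2017 begins on a Thursday, so the first Sunday is June 4 (3 days later).
The 3rd Sunday is 2 weeks later: 4 + 14 = 18.

June 18, 2017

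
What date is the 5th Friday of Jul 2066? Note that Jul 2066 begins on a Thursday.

Jul 2066 begins on a Thursday, so the first Friday is Jul 2 (1 day later).
The 5th Friday is 4 weeks later: 2 + 28 = 30.

Jul 30, 2066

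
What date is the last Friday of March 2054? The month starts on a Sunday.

March 2054 begins on a Sunday, so the first Friday is March 6 (5 days later).
March 2054 has 31 days. Adding weeks: 6, 13, 20, 27 — the last one ≤ 31 is the 27th.

27 March 2054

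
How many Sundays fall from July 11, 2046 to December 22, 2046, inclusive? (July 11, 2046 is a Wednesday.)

July 11, 2046 is a Wednesday; the first Sunday on or after it is July 15, 2046 (4 days later).
From July 15, 2046 to December 22, 2046: 16 + 31 + 30 + 31 + 30 + 22 = 160 days (rest of July, August, September, October, November, December).
160 ÷ 7 = 22 full weeks with remainder 6, so 22 more Sundays after the first → 23.

23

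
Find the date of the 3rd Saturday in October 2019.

The first Saturday of October 2019 is October 5.
The 3rd Saturday is 2 weeks later: 5 + 14 = 19.

2019-10-19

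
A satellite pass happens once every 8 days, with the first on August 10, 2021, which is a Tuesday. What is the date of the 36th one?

May 17, 2022

The 36th occurrence is 35 intervals after the first: 35 × 8 = 280 days after August 10, 2021.
August has 31 days — 21 days to the end of August leaves 259.
September has 30 days (229 left).
October has 31 days (198 left).
November has 30 days (168 left).
December has 31 days (137 left).
January has 31 days (106 left).
February has 28 days (78 left).
March has 31 days (47 left).
April has 30 days (17 left).
17 days into May → May 17, 2022.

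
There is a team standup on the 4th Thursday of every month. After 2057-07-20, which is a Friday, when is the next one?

2057-07-26

July 2057 starts on a Sunday; its first Thursday is the 5th, so the 4th Thursday is the 26th — 2057-07-26.
2057-07-26 is after 2057-07-20, so that is the next one.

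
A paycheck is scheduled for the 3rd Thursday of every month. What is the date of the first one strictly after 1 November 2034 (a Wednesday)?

16 November 2034

November 2034 starts on a Wednesday; its first Thursday is the 2nd, so the 3rd Thursday is the 16th — 16 November 2034.
16 November 2034 is after 1 November 2034, so that is the next one.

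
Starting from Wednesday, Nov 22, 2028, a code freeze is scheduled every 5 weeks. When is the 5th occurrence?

Apr 11, 2029

The 5th occurrence is 4 intervals after the first: 4 × 35 = 140 days after Nov 22, 2028.
Nov has 30 days — 8 days to the end of Nov leaves 132.
Dec has 31 days (101 left).
Jan has 31 days (70 left).
Feb has 28 days (42 left).
Mar has 31 days (11 left).
11 days into Apr → Apr 11, 2029.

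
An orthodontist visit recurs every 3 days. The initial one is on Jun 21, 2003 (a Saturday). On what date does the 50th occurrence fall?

Nov 15, 2003

The 50th occurrence is 49 intervals after the first: 49 × 3 = 147 days after Jun 21, 2003.
Jun has 30 days — 9 days to the end of Jun leaves 138.
Jul has 31 days (107 left).
Aug has 31 days (76 left).
Sep has 30 days (46 left).
Oct has 31 days (15 left).
15 days into Nov → Nov 15, 2003.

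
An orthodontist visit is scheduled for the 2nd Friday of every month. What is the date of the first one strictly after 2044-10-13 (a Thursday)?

2044-10-14

October 2044 starts on a Saturday; its first Friday is the 7th, so the 2nd Friday is the 14th — 2044-10-14.
2044-10-14 is after 2044-10-13, so that is the next one.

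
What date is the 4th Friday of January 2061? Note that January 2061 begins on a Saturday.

January 2061 begins on a Saturday, so the first Friday is January 7 (6 days later).
The 4th Friday is 3 weeks later: 7 + 21 = 28.

28 January 2061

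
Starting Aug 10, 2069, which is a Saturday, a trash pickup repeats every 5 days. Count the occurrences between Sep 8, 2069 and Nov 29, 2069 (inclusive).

17

Occurrences land 5·i days after Aug 10, 2069 for i = 0, 1, 2, …
Sep 8, 2069 is 29 days after the start; 29 ÷ 5 = 5 remainder 4; since the remainder is 4, round up to i = 6. First occurrence in the window: #7 on Sep 9, 2069 (6×5 = 30 days in).
Nov 29, 2069 is 111 days after the start; 111 ÷ 5 = 22 remainder 1. Last occurrence in the window: #23 on Nov 28, 2069.
Occurrences #7 through #23: 17 in total.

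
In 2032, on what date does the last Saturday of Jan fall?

Jan 31, 2032

The first Saturday of Jan 2032 is Jan 3.
Jan 2032 has 31 days. Adding weeks: 3, 10, 17, 24, 31 — the last one ≤ 31 is the 31st.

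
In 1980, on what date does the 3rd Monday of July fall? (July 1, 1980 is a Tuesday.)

July 1980 begins on a Tuesday, so the first Monday is July 7 (6 days later).
The 3rd Monday is 2 weeks later: 7 + 14 = 21.

July 21, 1980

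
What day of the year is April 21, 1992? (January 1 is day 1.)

112

Days in months before April: 31 + 29 + 31 = 91.
Plus 21 days into April → day 112.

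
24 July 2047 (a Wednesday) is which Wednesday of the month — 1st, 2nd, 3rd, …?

Day 24 falls in week ⌈24/7⌉ of the month.
Days 1–7 hold the 1st Wednesday, 8–14 the 2nd, 15–21 the 3rd, 22–28 the 4th, 29–31 the 5th.
24 is in the range for the 4th.

4th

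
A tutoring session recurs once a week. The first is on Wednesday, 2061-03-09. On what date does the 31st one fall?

The 31st occurrence is 30 intervals after the first: 30 × 7 = 210 days after 2061-03-09.
March has 31 days — 22 days to the end of March leaves 188.
April has 30 days (158 left).
May has 31 days (127 left).
June has 30 days (97 left).
July has 31 days (66 left).
August has 31 days (35 left).
September has 30 days (5 left).
5 days into October → 2061-10-05.

2061-10-05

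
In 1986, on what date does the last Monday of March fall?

March 1986 begins on a Saturday, so the first Monday is March 3 (2 days later).
March 1986 has 31 days. Adding weeks: 3, 10, 17, 24, 31 — the last one ≤ 31 is the 31st.

31 March 1986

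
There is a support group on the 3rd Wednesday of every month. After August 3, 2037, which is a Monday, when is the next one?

August 2037 starts on a Saturday; its first Wednesday is the 5th, so the 3rd Wednesday is the 19th — August 19, 2037.
August 19, 2037 is after August 3, 2037, so that is the next one.

August 19, 2037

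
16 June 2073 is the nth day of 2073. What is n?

167

Days in months before June: 31 + 28 + 31 + 30 + 31 = 151.
Plus 16 days into June → day 167.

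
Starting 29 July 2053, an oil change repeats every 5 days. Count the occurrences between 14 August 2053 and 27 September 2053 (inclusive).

Occurrences land 5·i days after 29 July 2053 for i = 0, 1, 2, …
14 August 2053 is 16 days after the start; 16 ÷ 5 = 3 remainder 1; since the remainder is 1, round up to i = 4. First occurrence in the window: #5 on 18 August 2053 (4×5 = 20 days in).
27 September 2053 is 60 days after the start; 60 ÷ 5 = 12 remainder 0. Last occurrence in the window: #13 on 27 September 2053.
Occurrences #5 through #13: 9 in total.

9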